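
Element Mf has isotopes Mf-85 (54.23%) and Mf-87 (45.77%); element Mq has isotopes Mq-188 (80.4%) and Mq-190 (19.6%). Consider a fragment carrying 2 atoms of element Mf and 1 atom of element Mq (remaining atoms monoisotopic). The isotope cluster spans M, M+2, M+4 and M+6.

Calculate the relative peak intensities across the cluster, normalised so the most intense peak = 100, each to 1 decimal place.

Element Mf pattern (n=2): 0.29408929 : 0.49642142 : 0.20948929
Element Mq pattern (n=1): 0.8040 : 0.1960
Convolve the two distributions (both contribute in 2-u steps):
  M: 0.29408929×0.8040 = 0.236448
  M+2: 0.29408929×0.1960 + 0.49642142×0.8040 = 0.456764
  M+4: 0.49642142×0.1960 + 0.20948929×0.8040 = 0.265728
  M+6: 0.20948929×0.1960 = 0.041060
Scale to base peak (0.456764) = 100: 51.8 : 100.0 : 58.2 : 9.0

51.8 : 100.0 : 58.2 : 9.0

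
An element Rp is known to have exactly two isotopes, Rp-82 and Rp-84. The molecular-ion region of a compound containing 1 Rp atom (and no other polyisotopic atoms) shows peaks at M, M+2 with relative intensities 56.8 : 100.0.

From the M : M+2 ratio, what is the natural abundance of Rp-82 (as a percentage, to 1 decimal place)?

Let p = fractional abundance of Rp-82. I(M+2)/I(M) = [C(1,1)·p^0·(1−p)] / p^1 = 1·(1−p)/p = 100.0/56.8 = 1.7606
(1−p)/p = 1.7606/1 = 1.7606  ⇒  p = 1/(1 + 1.7606) = 0.3622
Rp-82: 36.2%, Rp-84: 63.8%.

36.2%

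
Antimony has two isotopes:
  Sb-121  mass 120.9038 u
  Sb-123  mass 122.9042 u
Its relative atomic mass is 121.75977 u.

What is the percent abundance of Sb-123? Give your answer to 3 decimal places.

42.790%

Writing the weighted mean with unknown fraction x of Sb-121:
120.9038·x + 122.9042·(1 − x) = 121.75977
(120.9038 − 122.9042)·x = 121.75977 − 122.9042
x = -1.14443 / -2.0004 = 0.57210 → 57.210% Sb-121, 42.790% Sb-123.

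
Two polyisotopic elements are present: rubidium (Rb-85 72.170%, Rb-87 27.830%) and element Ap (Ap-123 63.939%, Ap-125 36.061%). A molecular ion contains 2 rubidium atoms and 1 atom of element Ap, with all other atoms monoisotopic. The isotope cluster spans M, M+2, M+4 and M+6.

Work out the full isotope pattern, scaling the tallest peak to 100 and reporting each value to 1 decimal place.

Rubidium pattern (n=2): 0.52085089 : 0.40169822 : 0.07745089
Element Ap pattern (n=1): 0.63939 : 0.36061
Convolve the two distributions (both contribute in 2-u steps):
  M: 0.52085089×0.63939 = 0.333027
  M+2: 0.52085089×0.36061 + 0.40169822×0.63939 = 0.444666
  M+4: 0.40169822×0.36061 + 0.07745089×0.63939 = 0.194378
  M+6: 0.07745089×0.36061 = 0.027930
Scale to base peak (0.444666) = 100: 74.9 : 100.0 : 43.7 : 6.3

74.9 : 100.0 : 43.7 : 6.3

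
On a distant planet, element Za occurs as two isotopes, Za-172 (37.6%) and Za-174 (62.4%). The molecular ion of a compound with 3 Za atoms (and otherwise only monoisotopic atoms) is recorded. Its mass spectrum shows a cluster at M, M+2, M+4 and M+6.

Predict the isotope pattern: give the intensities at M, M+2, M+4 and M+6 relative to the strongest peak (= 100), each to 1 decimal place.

Expanding (0.376 + 0.624)^3:
P(M) = 0.376^3 = 0.053157
P(M+2) = 3 × 0.376^2 × 0.624^1 = 0.264656
P(M+4) = 3 × 0.376^1 × 0.624^2 = 0.439216
P(M+6) = 0.624^3 = 0.242971
The M+4 peak is largest (0.439216); scaling to 100 gives 12.1 : 60.3 : 100.0 : 55.3.

12.1 : 60.3 : 100.0 : 55.3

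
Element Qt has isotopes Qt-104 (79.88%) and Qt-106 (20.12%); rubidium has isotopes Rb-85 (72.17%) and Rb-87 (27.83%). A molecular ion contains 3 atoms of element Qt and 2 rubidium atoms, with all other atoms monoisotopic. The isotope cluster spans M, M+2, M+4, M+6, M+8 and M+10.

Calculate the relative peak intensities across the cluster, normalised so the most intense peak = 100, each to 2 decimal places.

Element Qt pattern (n=3): 0.50969945 : 0.38514596 : 0.09700972 : 0.00814487
Rubidium pattern (n=2): 0.52085089 : 0.40169822 : 0.07745089
Convolve the two distributions (both contribute in 2-u steps):
  M: 0.50969945×0.52085089 = 0.265477
  M+2: 0.50969945×0.40169822 + 0.38514596×0.52085089 = 0.405349
  M+4: 0.50969945×0.07745089 + 0.38514596×0.40169822 + 0.09700972×0.52085089 = 0.244717
  M+6: 0.38514596×0.07745089 + 0.09700972×0.40169822 + 0.00814487×0.52085089 = 0.073041
  M+8: 0.09700972×0.07745089 + 0.00814487×0.40169822 = 0.010785
  M+10: 0.00814487×0.07745089 = 0.000631
Scale to base peak (0.405349) = 100: 65.49 : 100.00 : 60.37 : 18.02 : 2.66 : 0.16

65.49 : 100.00 : 60.37 : 18.02 : 2.66 : 0.16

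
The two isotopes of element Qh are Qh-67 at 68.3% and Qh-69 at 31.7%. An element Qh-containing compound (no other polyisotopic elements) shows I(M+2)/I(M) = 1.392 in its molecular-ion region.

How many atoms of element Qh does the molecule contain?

The M+2/M ratio from n Qh atoms is n · q/p = n · 0.317/0.683.
n = 1.392 × 0.683/0.317 = 3.00 ≈ 3

3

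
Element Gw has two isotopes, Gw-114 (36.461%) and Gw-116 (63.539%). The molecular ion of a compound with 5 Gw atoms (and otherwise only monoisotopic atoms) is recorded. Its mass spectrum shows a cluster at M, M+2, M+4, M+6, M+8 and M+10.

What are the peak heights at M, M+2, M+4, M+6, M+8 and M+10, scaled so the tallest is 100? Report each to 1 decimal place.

Expanding (0.36461 + 0.63539)^5:
P(M) = 0.36461^5 = 0.006444
P(M+2) = 5 × 0.36461^4 × 0.63539^1 = 0.056147
P(M+4) = 10 × 0.36461^3 × 0.63539^2 = 0.195689
P(M+6) = 10 × 0.36461^2 × 0.63539^3 = 0.341019
P(M+8) = 5 × 0.36461^1 × 0.63539^4 = 0.297139
P(M+10) = 0.63539^5 = 0.103562
The M+6 peak is largest (0.341019); scaling to 100 gives 1.9 : 16.5 : 57.4 : 100.0 : 87.1 : 30.4.

1.9 : 16.5 : 57.4 : 100.0 : 87.1 : 30.4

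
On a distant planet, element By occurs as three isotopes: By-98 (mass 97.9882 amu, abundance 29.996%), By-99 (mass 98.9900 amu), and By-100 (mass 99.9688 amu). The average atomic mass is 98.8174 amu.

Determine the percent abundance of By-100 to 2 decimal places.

Let x and y be the fractions of By-99 and By-100. Then x + y = 1 − 0.29996 = 0.70004 and 98.9900x + 99.9688y = 98.8174 − 0.29996×97.9882 = 69.424859528.
Substituting: 98.9900x + 99.9688(0.70004 − x) = 69.424859528
(98.9900 − 99.9688)x = -0.557299224  ⇒  x = 0.56937, y = 0.13067
By-99: 56.94%, By-100: 13.07%.

13.07%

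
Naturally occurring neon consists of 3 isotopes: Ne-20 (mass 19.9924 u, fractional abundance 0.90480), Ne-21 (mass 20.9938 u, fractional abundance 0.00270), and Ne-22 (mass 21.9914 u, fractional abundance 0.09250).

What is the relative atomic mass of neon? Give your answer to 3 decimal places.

The abundance-weighted mean is 0.90480 × 19.9924 + 0.00270 × 20.9938 + 0.09250 × 21.9914
= 18.08912 + 0.05668 + 2.03420 = 20.18000 u

20.180 u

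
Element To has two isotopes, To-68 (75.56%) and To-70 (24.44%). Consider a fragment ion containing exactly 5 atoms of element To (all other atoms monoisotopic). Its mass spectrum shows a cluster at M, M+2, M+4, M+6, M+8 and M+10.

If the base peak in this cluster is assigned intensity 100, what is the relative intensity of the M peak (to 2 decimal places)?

(0.7556 + 0.2444)^5 gives M 0.2463, M+2 0.3983, M+4 0.2577, M+6 0.0833, M+8 0.0135, M+10 0.0009; the largest is M+2.
P(M+2) = C(5,1) × 0.7556^4 × 0.2444^1 = 5 × 0.32596262 × 0.2444 = 0.398326 (base)
P(M) = C(5,0) × 0.7556^5 × 0.2444^0 = 1 × 0.24629735 × 1.0000 = 0.246297
Relative intensity = 0.246297 / 0.398326 × 100 = 61.83

61.83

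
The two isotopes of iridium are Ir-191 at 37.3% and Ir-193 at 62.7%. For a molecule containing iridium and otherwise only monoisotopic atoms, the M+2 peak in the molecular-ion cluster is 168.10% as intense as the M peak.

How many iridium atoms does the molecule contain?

For n independent Ir atoms, I(M+2)/I(M) = n · (abundance Ir-193) / (abundance Ir-191) = n · 0.627/0.373.
n = 1.6810 × 0.373/0.627 = 1.00 ≈ 1

1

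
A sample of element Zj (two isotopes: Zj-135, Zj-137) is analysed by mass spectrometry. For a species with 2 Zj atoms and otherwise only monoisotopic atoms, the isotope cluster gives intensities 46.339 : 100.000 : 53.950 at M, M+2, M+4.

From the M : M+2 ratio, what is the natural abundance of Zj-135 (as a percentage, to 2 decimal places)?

48.10%

Let p = fractional abundance of Zj-135. I(M+2)/I(M) = [C(2,1)·p^1·(1−p)] / p^2 = 2·(1−p)/p = 100.000/46.339 = 2.1580
(1−p)/p = 2.1580/2 = 1.0790  ⇒  p = 1/(1 + 1.0790) = 0.4810
Zj-135: 48.10%, Zj-137: 51.90%.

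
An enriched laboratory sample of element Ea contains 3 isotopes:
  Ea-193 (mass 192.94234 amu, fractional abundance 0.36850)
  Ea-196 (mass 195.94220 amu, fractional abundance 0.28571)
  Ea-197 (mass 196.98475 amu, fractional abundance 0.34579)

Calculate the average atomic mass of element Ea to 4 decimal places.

195.1973 amu

Ar = Σ fᵢ·mᵢ = 0.36850 × 192.94234 + 0.28571 × 195.94220 + 0.34579 × 196.98475
= 71.099252 + 55.982646 + 68.115357 = 195.197255 amu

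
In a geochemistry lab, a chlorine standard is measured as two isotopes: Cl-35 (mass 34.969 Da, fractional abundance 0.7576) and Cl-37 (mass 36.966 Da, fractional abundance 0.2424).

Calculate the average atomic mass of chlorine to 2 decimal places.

Average mass = Σ (abundance × isotope mass) = 0.7576 × 34.969 + 0.2424 × 36.966
= 26.4925 + 8.9606 = 35.4531 Da

35.45 Da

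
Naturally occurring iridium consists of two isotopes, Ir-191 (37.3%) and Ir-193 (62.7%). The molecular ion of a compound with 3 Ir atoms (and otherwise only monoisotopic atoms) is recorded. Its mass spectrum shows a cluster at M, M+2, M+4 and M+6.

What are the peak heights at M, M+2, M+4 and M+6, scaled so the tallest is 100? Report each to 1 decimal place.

11.8 : 59.5 : 100.0 : 56.0

The 3 Ir atoms are independent, so intensities follow the terms of (0.373 + 0.627)^3.
P(M) = 0.373^3 = 0.051895
P(M+2) = 3 × 0.373^2 × 0.627^1 = 0.261702
P(M+4) = 3 × 0.373^1 × 0.627^2 = 0.439911
P(M+6) = 0.627^3 = 0.246492
The M+4 peak is largest (0.439911); scaling to 100 gives 11.8 : 59.5 : 100.0 : 56.0.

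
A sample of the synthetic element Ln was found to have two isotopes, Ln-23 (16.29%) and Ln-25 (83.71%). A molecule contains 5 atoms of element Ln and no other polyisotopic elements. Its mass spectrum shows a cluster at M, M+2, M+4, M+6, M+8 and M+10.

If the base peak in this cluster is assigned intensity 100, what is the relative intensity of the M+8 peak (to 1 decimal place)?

97.3

Term probabilities: M 0.0001, M+2 0.0029, M+4 0.0303, M+6 0.1557, M+8 0.3999, M+10 0.4110. Base peak = M+10.
P(M+10) = C(5,5) × 0.1629^0 × 0.8371^5 = 1 × 1.0000 × 0.41104248 = 0.411042 (base)
P(M+8) = C(5,4) × 0.1629^1 × 0.8371^4 = 5 × 0.1629 × 0.49103152 = 0.399945
Relative intensity = 0.399945 / 0.411042 × 100 = 97.3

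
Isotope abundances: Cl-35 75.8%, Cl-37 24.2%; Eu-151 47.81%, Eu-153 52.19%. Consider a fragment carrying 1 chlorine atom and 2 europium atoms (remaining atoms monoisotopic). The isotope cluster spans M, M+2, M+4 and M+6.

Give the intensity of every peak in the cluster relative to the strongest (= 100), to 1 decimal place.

40.0 : 100.0 : 75.5 : 15.2

Chlorine pattern (n=1): 0.7580 : 0.2420
Europium pattern (n=2): 0.22857961 : 0.49904078 : 0.27237961
Convolve the two distributions (both contribute in 2-u steps):
  M: 0.7580×0.22857961 = 0.173263
  M+2: 0.7580×0.49904078 + 0.2420×0.22857961 = 0.433589
  M+4: 0.7580×0.27237961 + 0.2420×0.49904078 = 0.327232
  M+6: 0.2420×0.27237961 = 0.065916
Scale to base peak (0.433589) = 100: 40.0 : 100.0 : 75.5 : 15.2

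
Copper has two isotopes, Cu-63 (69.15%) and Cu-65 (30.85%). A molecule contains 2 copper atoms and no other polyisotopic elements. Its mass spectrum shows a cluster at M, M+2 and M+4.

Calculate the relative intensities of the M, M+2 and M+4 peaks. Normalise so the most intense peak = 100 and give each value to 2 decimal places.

Each Cu atom is independently Cu-63 (p = 0.6915) or Cu-65 (q = 0.3085); the cluster is the binomial expansion (p + q)^2.
P(M) = 0.6915^2 = 0.478172
P(M+2) = 2 × 0.6915^1 × 0.3085^1 = 0.426656
P(M+4) = 0.3085^2 = 0.095172
The M peak is largest (0.478172); scaling to 100 gives 100.00 : 89.23 : 19.90.

100.00 : 89.23 : 19.90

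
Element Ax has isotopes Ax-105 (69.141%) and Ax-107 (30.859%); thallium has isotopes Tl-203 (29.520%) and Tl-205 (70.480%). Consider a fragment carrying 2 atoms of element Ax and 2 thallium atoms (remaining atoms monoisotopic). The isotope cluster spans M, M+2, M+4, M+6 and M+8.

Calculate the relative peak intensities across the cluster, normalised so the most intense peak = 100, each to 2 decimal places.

Element Ax pattern (n=2): 0.47804779 : 0.42672442 : 0.09522779
Thallium pattern (n=2): 0.08714304 : 0.41611392 : 0.49674304
Convolve the two distributions (both contribute in 2-u steps):
  M: 0.47804779×0.08714304 = 0.041659
  M+2: 0.47804779×0.41611392 + 0.42672442×0.08714304 = 0.236108
  M+4: 0.47804779×0.49674304 + 0.42672442×0.41611392 + 0.09522779×0.08714304 = 0.423331
  M+6: 0.42672442×0.49674304 + 0.09522779×0.41611392 = 0.251598
  M+8: 0.09522779×0.49674304 = 0.047304
Scale to base peak (0.423331) = 100: 9.84 : 55.77 : 100.00 : 59.43 : 11.17

9.84 : 55.77 : 100.00 : 59.43 : 11.17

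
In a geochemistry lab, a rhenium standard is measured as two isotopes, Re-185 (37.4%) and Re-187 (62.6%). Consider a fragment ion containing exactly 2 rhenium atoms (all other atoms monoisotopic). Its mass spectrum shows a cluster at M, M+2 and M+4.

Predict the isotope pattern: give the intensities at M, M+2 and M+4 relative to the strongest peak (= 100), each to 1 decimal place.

29.9 : 100.0 : 83.7

The 2 Re atoms are independent, so intensities follow the terms of (0.374 + 0.626)^2.
P(M) = 0.374^2 = 0.139876
P(M+2) = 2 × 0.374^1 × 0.626^1 = 0.468248
P(M+4) = 0.626^2 = 0.391876
The M+2 peak is largest (0.468248); scaling to 100 gives 29.9 : 100.0 : 83.7.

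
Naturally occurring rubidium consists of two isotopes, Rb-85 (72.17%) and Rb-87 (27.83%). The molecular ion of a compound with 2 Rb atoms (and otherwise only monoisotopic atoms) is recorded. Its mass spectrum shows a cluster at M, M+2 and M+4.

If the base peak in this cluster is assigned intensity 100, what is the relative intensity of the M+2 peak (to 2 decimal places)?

(0.7217 + 0.2783)^2 gives M 0.5209, M+2 0.4017, M+4 0.0775; the largest is M.
P(M) = C(2,0) × 0.7217^2 × 0.2783^0 = 1 × 0.52085089 × 1.0000 = 0.520851 (base)
P(M+2) = C(2,1) × 0.7217^1 × 0.2783^1 = 2 × 0.7217 × 0.2783 = 0.401698
Relative intensity = 0.401698 / 0.520851 × 100 = 77.12

77.12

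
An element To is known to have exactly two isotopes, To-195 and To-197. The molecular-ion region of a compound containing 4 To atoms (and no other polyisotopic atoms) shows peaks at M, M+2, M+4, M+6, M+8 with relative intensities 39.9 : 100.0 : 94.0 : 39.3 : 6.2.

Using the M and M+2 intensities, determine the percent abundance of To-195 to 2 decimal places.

61.48%

Let p = fractional abundance of To-195. I(M+2)/I(M) = [C(4,1)·p^3·(1−p)] / p^4 = 4·(1−p)/p = 100.0/39.9 = 2.5063
(1−p)/p = 2.5063/4 = 0.6266  ⇒  p = 1/(1 + 0.6266) = 0.6148
To-195: 61.48%, To-197: 38.52%.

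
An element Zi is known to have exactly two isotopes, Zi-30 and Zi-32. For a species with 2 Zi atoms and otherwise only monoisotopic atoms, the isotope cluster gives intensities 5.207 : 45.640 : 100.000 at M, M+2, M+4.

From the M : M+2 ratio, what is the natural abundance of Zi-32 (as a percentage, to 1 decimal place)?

81.4%

Let p = fractional abundance of Zi-30. I(M+2)/I(M) = [C(2,1)·p^1·(1−p)] / p^2 = 2·(1−p)/p = 45.640/5.207 = 8.7651
(1−p)/p = 8.7651/2 = 4.3826  ⇒  p = 1/(1 + 4.3826) = 0.1858
Zi-30: 18.6%, Zi-32: 81.4%.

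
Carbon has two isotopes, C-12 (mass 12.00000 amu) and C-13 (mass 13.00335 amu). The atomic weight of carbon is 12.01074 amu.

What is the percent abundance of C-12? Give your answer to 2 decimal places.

98.93%

Writing the weighted mean with unknown fraction x of C-12:
12.00000·x + 13.00335·(1 − x) = 12.01074
(12.00000 − 13.00335)·x = 12.01074 − 13.00335
x = -0.99261 / -1.00335 = 0.98930 → 98.93% C-12, 1.07% C-13.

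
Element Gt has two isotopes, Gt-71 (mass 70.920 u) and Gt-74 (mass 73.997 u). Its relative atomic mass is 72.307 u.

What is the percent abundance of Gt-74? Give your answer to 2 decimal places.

45.08%

With x = fraction of Gt-71 (so Gt-74 is 1 − x):
70.920·x + 73.997·(1 − x) = 72.307
(70.920 − 73.997)·x = 72.307 − 73.997
x = -1.690 / -3.077 = 0.54924 → 54.92% Gt-71, 45.08% Gt-74.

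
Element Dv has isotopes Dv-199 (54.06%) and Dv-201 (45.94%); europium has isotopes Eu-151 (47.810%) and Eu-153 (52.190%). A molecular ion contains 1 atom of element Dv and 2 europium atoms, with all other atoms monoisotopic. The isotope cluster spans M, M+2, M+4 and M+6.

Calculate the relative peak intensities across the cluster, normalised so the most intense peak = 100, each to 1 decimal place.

32.8 : 99.5 : 100.0 : 33.2

Element Dv pattern (n=1): 0.5406 : 0.4594
Europium pattern (n=2): 0.22857961 : 0.49904078 : 0.27237961
Convolve the two distributions (both contribute in 2-u steps):
  M: 0.5406×0.22857961 = 0.123570
  M+2: 0.5406×0.49904078 + 0.4594×0.22857961 = 0.374791
  M+4: 0.5406×0.27237961 + 0.4594×0.49904078 = 0.376508
  M+6: 0.4594×0.27237961 = 0.125131
Scale to base peak (0.376508) = 100: 32.8 : 99.5 : 100.0 : 33.2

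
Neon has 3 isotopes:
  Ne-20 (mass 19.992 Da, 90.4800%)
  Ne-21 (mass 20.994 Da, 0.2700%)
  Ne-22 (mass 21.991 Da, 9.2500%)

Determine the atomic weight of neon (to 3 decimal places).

Average mass = Σ (abundance × isotope mass) = 0.904800 × 19.992 + 0.002700 × 20.994 + 0.092500 × 21.991
= 18.0888 + 0.0567 + 2.0342 = 20.1797 Da

20.180 Da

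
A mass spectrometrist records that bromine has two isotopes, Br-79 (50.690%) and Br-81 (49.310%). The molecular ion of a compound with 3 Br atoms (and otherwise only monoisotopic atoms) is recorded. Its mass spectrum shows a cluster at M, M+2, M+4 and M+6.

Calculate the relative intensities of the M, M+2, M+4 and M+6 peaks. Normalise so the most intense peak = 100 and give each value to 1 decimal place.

Expanding (0.50690 + 0.49310)^3:
P(M) = 0.50690^3 = 0.130247
P(M+2) = 3 × 0.50690^2 × 0.49310^1 = 0.380103
P(M+4) = 3 × 0.50690^1 × 0.49310^2 = 0.369755
P(M+6) = 0.49310^3 = 0.119896
The M+2 peak is largest (0.380103); scaling to 100 gives 34.3 : 100.0 : 97.3 : 31.5.

34.3 : 100.0 : 97.3 : 31.5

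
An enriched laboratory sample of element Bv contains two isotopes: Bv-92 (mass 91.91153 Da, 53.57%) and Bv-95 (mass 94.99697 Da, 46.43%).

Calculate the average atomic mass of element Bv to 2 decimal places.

93.34 Da

The abundance-weighted mean is 0.5357 × 91.91153 + 0.4643 × 94.99697
= 49.237007 + 44.107093 = 93.344100 Da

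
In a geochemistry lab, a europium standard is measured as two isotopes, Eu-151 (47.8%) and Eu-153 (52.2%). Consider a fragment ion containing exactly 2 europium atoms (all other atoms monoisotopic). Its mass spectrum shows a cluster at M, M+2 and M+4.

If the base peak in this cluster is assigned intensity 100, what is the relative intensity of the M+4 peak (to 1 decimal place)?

54.6

(0.478 + 0.522)^2 gives M 0.2285, M+2 0.4990, M+4 0.2725; the largest is M+2.
P(M+2) = C(2,1) × 0.478^1 × 0.522^1 = 2 × 0.4780 × 0.5220 = 0.499032 (base)
P(M+4) = C(2,2) × 0.478^0 × 0.522^2 = 1 × 1.0000 × 0.272484 = 0.272484
Relative intensity = 0.272484 / 0.499032 × 100 = 54.6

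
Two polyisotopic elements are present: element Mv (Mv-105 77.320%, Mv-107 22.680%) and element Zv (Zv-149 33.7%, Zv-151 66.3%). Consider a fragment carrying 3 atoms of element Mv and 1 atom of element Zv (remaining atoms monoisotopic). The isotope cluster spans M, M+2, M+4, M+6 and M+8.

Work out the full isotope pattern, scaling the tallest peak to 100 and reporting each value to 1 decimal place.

Element Mv pattern (n=3): 0.46224853 : 0.40676914 : 0.11931614 : 0.01166619
Element Zv pattern (n=1): 0.3370 : 0.6630
Convolve the two distributions (both contribute in 2-u steps):
  M: 0.46224853×0.3370 = 0.155778
  M+2: 0.46224853×0.6630 + 0.40676914×0.3370 = 0.443552
  M+4: 0.40676914×0.6630 + 0.11931614×0.3370 = 0.309897
  M+6: 0.11931614×0.6630 + 0.01166619×0.3370 = 0.083038
  M+8: 0.01166619×0.6630 = 0.007735
Scale to base peak (0.443552) = 100: 35.1 : 100.0 : 69.9 : 18.7 : 1.7

35.1 : 100.0 : 69.9 : 18.7 : 1.7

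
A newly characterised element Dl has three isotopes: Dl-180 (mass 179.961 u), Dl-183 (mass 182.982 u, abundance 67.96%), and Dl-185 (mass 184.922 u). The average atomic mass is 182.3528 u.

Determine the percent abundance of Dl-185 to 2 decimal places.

Let x and y be the fractions of Dl-180 and Dl-185. Then x + y = 1 − 0.6796 = 0.3204 and 179.961x + 184.922y = 182.3528 − 0.6796×182.982 = 57.9982328.
Substituting: 179.961x + 184.922(0.3204 − x) = 57.9982328
(179.961 − 184.922)x = -1.250776  ⇒  x = 0.25212, y = 0.06828
Dl-180: 25.21%, Dl-185: 6.83%.

6.83%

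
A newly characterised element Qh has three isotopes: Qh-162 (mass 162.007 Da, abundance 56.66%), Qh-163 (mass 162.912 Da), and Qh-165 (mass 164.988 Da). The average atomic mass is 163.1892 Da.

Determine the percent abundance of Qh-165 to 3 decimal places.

Let x and y be the fractions of Qh-163 and Qh-165. Then x + y = 1 − 0.5666 = 0.4334 and 162.912x + 164.988y = 163.1892 − 0.5666×162.007 = 71.3960338.
Substituting: 162.912x + 164.988(0.4334 − x) = 71.3960338
(162.912 − 164.988)x = -0.1097654  ⇒  x = 0.05287, y = 0.38053
Qh-163: 5.287%, Qh-165: 38.053%.

38.053%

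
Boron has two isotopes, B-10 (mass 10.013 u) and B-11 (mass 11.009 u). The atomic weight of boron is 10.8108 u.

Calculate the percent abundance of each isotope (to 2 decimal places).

B-10: 19.90%, B-11: 80.10%

Let x be the fractional abundance of B-10; then B-11 has abundance 1 − x.
10.013·x + 11.009·(1 − x) = 10.8108
(10.013 − 11.009)·x = 10.8108 − 11.009
x = -0.1982 / -0.996 = 0.19900 → 19.90% B-10, 80.10% B-11.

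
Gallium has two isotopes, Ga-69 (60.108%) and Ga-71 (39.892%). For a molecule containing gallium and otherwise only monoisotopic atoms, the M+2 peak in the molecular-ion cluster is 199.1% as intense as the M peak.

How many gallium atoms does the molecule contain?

3

For n independent Ga atoms, I(M+2)/I(M) = n · (abundance Ga-71) / (abundance Ga-69) = n · 0.39892/0.60108.
n = 1.991 × 0.60108/0.39892 = 3.00 ≈ 3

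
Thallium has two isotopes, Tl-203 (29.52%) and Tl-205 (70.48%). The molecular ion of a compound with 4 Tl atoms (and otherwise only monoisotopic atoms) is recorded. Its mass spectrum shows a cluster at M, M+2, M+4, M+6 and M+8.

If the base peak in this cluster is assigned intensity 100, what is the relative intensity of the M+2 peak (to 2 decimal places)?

Binomial terms of (0.2952 + 0.7048)^4: M 0.0076, M+2 0.0725, M+4 0.2597, M+6 0.4134, M+8 0.2468 → M+6 is the base peak.
P(M+6) = C(4,3) × 0.2952^1 × 0.7048^3 = 4 × 0.2952 × 0.35010449 = 0.413403 (base)
P(M+2) = C(4,1) × 0.2952^3 × 0.7048^1 = 4 × 0.02572463 × 0.7048 = 0.072523
Relative intensity = 0.072523 / 0.413403 × 100 = 17.54

17.54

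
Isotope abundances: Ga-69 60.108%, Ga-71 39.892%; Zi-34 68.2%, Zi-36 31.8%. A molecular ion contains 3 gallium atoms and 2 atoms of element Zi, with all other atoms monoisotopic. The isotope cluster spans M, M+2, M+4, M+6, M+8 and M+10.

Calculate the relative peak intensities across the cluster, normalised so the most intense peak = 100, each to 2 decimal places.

29.45 : 86.10 : 100.00 : 57.65 : 16.49 : 1.87

Gallium pattern (n=3): 0.2171685 : 0.432386 : 0.2869625 : 0.063483
Element Zi pattern (n=2): 0.465124 : 0.433752 : 0.101124
Convolve the two distributions (both contribute in 2-u steps):
  M: 0.2171685×0.465124 = 0.101010
  M+2: 0.2171685×0.433752 + 0.432386×0.465124 = 0.295310
  M+4: 0.2171685×0.101124 + 0.432386×0.433752 + 0.2869625×0.465124 = 0.342982
  M+6: 0.432386×0.101124 + 0.2869625×0.433752 + 0.063483×0.465124 = 0.197723
  M+8: 0.2869625×0.101124 + 0.063483×0.433752 = 0.056555
  M+10: 0.063483×0.101124 = 0.006420
Scale to base peak (0.342982) = 100: 29.45 : 86.10 : 100.00 : 57.65 : 16.49 : 1.87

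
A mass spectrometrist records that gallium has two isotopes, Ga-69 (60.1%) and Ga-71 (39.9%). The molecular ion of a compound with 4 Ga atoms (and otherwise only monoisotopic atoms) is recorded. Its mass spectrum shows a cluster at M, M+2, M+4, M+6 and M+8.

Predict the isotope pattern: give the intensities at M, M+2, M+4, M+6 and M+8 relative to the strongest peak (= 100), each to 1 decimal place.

The 4 Ga atoms are independent, so intensities follow the terms of (0.601 + 0.399)^4.
P(M) = 0.601^4 = 0.130466
P(M+2) = 4 × 0.601^3 × 0.399^1 = 0.346463
P(M+4) = 6 × 0.601^2 × 0.399^2 = 0.345021
P(M+6) = 4 × 0.601^1 × 0.399^3 = 0.152705
P(M+8) = 0.399^4 = 0.025345
The M+2 peak is largest (0.346463); scaling to 100 gives 37.7 : 100.0 : 99.6 : 44.1 : 7.3.

37.7 : 100.0 : 99.6 : 44.1 : 7.3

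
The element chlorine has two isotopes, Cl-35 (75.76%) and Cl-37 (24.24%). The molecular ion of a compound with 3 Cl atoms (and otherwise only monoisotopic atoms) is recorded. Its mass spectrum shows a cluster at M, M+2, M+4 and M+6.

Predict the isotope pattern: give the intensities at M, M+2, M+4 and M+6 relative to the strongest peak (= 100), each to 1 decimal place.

100.0 : 96.0 : 30.7 : 3.3

Each Cl atom is independently Cl-35 (p = 0.7576) or Cl-37 (q = 0.2424); the cluster is the binomial expansion (p + q)^3.
P(M) = 0.7576^3 = 0.434830
P(M+2) = 3 × 0.7576^2 × 0.2424^1 = 0.417382
P(M+4) = 3 × 0.7576^1 × 0.2424^2 = 0.133545
P(M+6) = 0.2424^3 = 0.014243
The M peak is largest (0.434830); scaling to 100 gives 100.0 : 96.0 : 30.7 : 3.3.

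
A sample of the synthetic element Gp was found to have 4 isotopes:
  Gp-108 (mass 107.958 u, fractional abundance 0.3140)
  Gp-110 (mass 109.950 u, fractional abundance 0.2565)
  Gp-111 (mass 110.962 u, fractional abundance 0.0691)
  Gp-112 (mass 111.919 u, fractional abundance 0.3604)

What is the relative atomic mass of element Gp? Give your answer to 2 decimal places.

Ar = Σ fᵢ·mᵢ = 0.3140 × 107.958 + 0.2565 × 109.950 + 0.0691 × 110.962 + 0.3604 × 111.919
= 33.8988 + 28.2022 + 7.6675 + 40.3356 = 110.1041 u

110.10 u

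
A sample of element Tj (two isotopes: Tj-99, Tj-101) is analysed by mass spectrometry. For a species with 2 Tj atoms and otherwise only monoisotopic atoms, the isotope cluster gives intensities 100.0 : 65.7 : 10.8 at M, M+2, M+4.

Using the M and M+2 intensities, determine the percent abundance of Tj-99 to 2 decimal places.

75.27%

Write p for the Tj-99 fraction. I(M+2)/I(M) = [C(2,1)·p^1·(1−p)] / p^2 = 2·(1−p)/p = 65.7/100.0 = 0.6570
(1−p)/p = 0.6570/2 = 0.3285  ⇒  p = 1/(1 + 0.3285) = 0.7527
Tj-99: 75.27%, Tj-101: 24.73%.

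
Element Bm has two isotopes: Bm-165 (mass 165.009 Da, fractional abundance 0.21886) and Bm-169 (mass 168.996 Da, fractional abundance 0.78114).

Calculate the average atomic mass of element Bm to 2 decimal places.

Weight each isotope mass by its fractional abundance: 0.21886 × 165.009 + 0.78114 × 168.996
= 36.1139 + 132.0095 = 168.1234 Da

168.12 Da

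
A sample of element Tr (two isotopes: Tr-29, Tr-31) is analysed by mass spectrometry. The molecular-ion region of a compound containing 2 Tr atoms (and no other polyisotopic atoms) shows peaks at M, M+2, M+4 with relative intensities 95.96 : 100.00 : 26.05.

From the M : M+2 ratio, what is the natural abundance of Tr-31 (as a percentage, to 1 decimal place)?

34.3%

If p is the fraction of Tr that is Tr-29, then I(M+2)/I(M) = [C(2,1)·p^1·(1−p)] / p^2 = 2·(1−p)/p = 100.00/95.96 = 1.0421
(1−p)/p = 1.0421/2 = 0.5211  ⇒  p = 1/(1 + 0.5211) = 0.6574
Tr-29: 65.7%, Tr-31: 34.3%.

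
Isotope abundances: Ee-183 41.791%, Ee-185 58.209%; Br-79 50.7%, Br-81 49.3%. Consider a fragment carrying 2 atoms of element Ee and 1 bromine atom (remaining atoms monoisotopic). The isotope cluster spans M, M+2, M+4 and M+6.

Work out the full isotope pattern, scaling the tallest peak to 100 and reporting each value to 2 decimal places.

Element Ee pattern (n=2): 0.17464877 : 0.48652246 : 0.33882877
Bromine pattern (n=1): 0.5070 : 0.4930
Convolve the two distributions (both contribute in 2-u steps):
  M: 0.17464877×0.5070 = 0.088547
  M+2: 0.17464877×0.4930 + 0.48652246×0.5070 = 0.332769
  M+4: 0.48652246×0.4930 + 0.33882877×0.5070 = 0.411642
  M+6: 0.33882877×0.4930 = 0.167043
Scale to base peak (0.411642) = 100: 21.51 : 80.84 : 100.00 : 40.58

21.51 : 80.84 : 100.00 : 40.58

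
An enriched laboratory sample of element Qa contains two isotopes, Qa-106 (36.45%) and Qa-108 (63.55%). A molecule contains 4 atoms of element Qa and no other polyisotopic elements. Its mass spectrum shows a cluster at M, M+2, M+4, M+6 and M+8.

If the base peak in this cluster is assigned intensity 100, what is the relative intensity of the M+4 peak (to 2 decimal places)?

86.03

Binomial terms of (0.3645 + 0.6355)^4: M 0.0177, M+2 0.1231, M+4 0.3219, M+6 0.3742, M+8 0.1631 → M+6 is the base peak.
P(M+6) = C(4,3) × 0.3645^1 × 0.6355^3 = 4 × 0.3645 × 0.25665319 = 0.374200 (base)
P(M+4) = C(4,2) × 0.3645^2 × 0.6355^2 = 6 × 0.13286025 × 0.40386025 = 0.321942
Relative intensity = 0.321942 / 0.374200 × 100 = 86.03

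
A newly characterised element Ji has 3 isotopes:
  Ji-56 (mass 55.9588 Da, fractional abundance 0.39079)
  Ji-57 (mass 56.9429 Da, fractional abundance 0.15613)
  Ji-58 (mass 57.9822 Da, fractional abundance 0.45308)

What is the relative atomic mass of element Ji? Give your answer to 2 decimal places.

Ar = Σ fᵢ·mᵢ = 0.39079 × 55.9588 + 0.15613 × 56.9429 + 0.45308 × 57.9822
= 21.86814 + 8.89049 + 26.27058 = 57.02921 Da

57.03 Da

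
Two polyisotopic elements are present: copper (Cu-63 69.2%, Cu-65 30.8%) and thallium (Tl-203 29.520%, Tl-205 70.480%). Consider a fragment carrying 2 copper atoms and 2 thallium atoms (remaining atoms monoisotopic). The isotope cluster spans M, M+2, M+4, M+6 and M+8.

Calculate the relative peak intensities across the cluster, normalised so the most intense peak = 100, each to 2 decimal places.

Copper pattern (n=2): 0.478864 : 0.426272 : 0.094864
Thallium pattern (n=2): 0.08714304 : 0.41611392 : 0.49674304
Convolve the two distributions (both contribute in 2-u steps):
  M: 0.478864×0.08714304 = 0.041730
  M+2: 0.478864×0.41611392 + 0.426272×0.08714304 = 0.236409
  M+4: 0.478864×0.49674304 + 0.426272×0.41611392 + 0.094864×0.08714304 = 0.423517
  M+6: 0.426272×0.49674304 + 0.094864×0.41611392 = 0.251222
  M+8: 0.094864×0.49674304 = 0.047123
Scale to base peak (0.423517) = 100: 9.85 : 55.82 : 100.00 : 59.32 : 11.13

9.85 : 55.82 : 100.00 : 59.32 : 11.13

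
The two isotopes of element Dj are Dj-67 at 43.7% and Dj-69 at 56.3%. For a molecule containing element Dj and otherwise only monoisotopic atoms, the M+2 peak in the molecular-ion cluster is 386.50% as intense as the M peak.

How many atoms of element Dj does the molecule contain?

For n independent Dj atoms, I(M+2)/I(M) = n · (abundance Dj-69) / (abundance Dj-67) = n · 0.563/0.437.
n = 3.8650 × 0.437/0.563 = 3.00 ≈ 3

3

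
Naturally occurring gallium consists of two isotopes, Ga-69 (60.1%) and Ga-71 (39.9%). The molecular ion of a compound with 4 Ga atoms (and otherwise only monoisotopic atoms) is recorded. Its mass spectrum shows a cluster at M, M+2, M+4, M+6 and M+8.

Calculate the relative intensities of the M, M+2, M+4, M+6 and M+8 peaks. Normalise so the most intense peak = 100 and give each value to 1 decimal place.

37.7 : 100.0 : 99.6 : 44.1 : 7.3

Expanding (0.601 + 0.399)^4:
P(M) = 0.601^4 = 0.130466
P(M+2) = 4 × 0.601^3 × 0.399^1 = 0.346463
P(M+4) = 6 × 0.601^2 × 0.399^2 = 0.345021
P(M+6) = 4 × 0.601^1 × 0.399^3 = 0.152705
P(M+8) = 0.399^4 = 0.025345
The M+2 peak is largest (0.346463); scaling to 100 gives 37.7 : 100.0 : 99.6 : 44.1 : 7.3.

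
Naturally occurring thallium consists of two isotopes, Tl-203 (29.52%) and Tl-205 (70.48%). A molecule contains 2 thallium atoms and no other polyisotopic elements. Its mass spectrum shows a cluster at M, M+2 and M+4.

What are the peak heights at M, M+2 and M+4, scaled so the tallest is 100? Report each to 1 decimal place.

17.5 : 83.8 : 100.0

Expanding (0.2952 + 0.7048)^2:
P(M) = 0.2952^2 = 0.087143
P(M+2) = 2 × 0.2952^1 × 0.7048^1 = 0.416114
P(M+4) = 0.7048^2 = 0.496743
The M+4 peak is largest (0.496743); scaling to 100 gives 17.5 : 83.8 : 100.0.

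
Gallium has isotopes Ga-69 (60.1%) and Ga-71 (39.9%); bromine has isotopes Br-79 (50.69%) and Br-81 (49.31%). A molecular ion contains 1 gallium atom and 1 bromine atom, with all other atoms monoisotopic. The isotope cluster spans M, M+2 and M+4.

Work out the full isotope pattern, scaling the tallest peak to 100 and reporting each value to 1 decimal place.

Gallium pattern (n=1): 0.6010 : 0.3990
Bromine pattern (n=1): 0.5069 : 0.4931
Convolve the two distributions (both contribute in 2-u steps):
  M: 0.6010×0.5069 = 0.304647
  M+2: 0.6010×0.4931 + 0.3990×0.5069 = 0.498606
  M+4: 0.3990×0.4931 = 0.196747
Scale to base peak (0.498606) = 100: 61.1 : 100.0 : 39.5

61.1 : 100.0 : 39.5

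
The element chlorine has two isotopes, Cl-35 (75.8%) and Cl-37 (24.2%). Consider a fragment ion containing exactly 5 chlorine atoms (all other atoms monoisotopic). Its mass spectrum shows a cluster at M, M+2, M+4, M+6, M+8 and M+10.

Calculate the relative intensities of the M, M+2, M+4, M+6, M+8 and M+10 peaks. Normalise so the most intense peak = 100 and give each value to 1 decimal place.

Each Cl atom is independently Cl-35 (p = 0.758) or Cl-37 (q = 0.242); the cluster is the binomial expansion (p + q)^5.
P(M) = 0.758^5 = 0.250234
P(M+2) = 5 × 0.758^4 × 0.242^1 = 0.399450
P(M+4) = 10 × 0.758^3 × 0.242^2 = 0.255058
P(M+6) = 10 × 0.758^2 × 0.242^3 = 0.081430
P(M+8) = 5 × 0.758^1 × 0.242^4 = 0.012999
P(M+10) = 0.242^5 = 0.000830
The M+2 peak is largest (0.399450); scaling to 100 gives 62.6 : 100.0 : 63.9 : 20.4 : 3.3 : 0.2.

62.6 : 100.0 : 63.9 : 20.4 : 3.3 : 0.2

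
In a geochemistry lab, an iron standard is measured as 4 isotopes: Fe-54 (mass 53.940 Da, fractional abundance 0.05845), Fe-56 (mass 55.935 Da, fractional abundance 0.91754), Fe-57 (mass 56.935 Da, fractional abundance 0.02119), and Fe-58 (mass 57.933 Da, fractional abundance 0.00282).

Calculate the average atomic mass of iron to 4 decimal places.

The abundance-weighted mean is 0.05845 × 53.940 + 0.91754 × 55.935 + 0.02119 × 56.935 + 0.00282 × 57.933
= 3.15279 + 51.32260 + 1.20645 + 0.16337 = 55.84521 Da

55.8452 Da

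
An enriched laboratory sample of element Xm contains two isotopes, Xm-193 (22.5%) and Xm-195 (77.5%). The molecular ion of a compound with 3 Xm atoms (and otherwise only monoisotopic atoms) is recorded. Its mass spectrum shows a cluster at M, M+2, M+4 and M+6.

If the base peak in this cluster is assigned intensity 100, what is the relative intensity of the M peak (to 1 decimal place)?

2.4

Binomial terms of (0.225 + 0.775)^3: M 0.0114, M+2 0.1177, M+4 0.4054, M+6 0.4655 → M+6 is the base peak.
P(M+6) = C(3,3) × 0.225^0 × 0.775^3 = 1 × 1.0000 × 0.46548438 = 0.465484 (base)
P(M) = C(3,0) × 0.225^3 × 0.775^0 = 1 × 0.01139063 × 1.0000 = 0.011391
Relative intensity = 0.011391 / 0.465484 × 100 = 2.4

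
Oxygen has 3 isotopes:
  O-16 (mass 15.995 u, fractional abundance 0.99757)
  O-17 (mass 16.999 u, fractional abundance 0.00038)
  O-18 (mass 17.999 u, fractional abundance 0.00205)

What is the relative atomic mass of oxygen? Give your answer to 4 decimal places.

15.9995 u

Average mass = Σ (abundance × isotope mass) = 0.99757 × 15.995 + 0.00038 × 16.999 + 0.00205 × 17.999
= 15.95613 + 0.00646 + 0.03690 = 15.99949 u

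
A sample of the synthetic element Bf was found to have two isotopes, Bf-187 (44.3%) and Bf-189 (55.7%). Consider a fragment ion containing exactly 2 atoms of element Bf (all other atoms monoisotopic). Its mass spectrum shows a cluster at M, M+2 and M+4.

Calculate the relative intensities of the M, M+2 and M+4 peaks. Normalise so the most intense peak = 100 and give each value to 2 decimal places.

Each Bf atom is independently Bf-187 (p = 0.443) or Bf-189 (q = 0.557); the cluster is the binomial expansion (p + q)^2.
P(M) = 0.443^2 = 0.196249
P(M+2) = 2 × 0.443^1 × 0.557^1 = 0.493502
P(M+4) = 0.557^2 = 0.310249
The M+2 peak is largest (0.493502); scaling to 100 gives 39.77 : 100.00 : 62.87.

39.77 : 100.00 : 62.87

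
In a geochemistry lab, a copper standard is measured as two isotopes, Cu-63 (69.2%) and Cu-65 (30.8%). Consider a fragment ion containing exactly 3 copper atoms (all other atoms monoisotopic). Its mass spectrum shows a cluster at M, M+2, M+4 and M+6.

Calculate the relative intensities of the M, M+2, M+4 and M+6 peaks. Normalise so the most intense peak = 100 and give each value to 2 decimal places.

74.89 : 100.00 : 44.51 : 6.60

Each Cu atom is independently Cu-63 (p = 0.692) or Cu-65 (q = 0.308); the cluster is the binomial expansion (p + q)^3.
P(M) = 0.692^3 = 0.331374
P(M+2) = 3 × 0.692^2 × 0.308^1 = 0.442470
P(M+4) = 3 × 0.692^1 × 0.308^2 = 0.196938
P(M+6) = 0.308^3 = 0.029218
The M+2 peak is largest (0.442470); scaling to 100 gives 74.89 : 100.00 : 44.51 : 6.60.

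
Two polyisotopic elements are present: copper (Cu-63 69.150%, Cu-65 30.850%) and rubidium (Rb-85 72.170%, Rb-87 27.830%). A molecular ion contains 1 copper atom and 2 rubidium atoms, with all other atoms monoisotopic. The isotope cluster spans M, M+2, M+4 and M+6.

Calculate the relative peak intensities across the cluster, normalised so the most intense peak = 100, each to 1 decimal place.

82.1 : 100.0 : 40.5 : 5.4

Copper pattern (n=1): 0.6915 : 0.3085
Rubidium pattern (n=2): 0.52085089 : 0.40169822 : 0.07745089
Convolve the two distributions (both contribute in 2-u steps):
  M: 0.6915×0.52085089 = 0.360168
  M+2: 0.6915×0.40169822 + 0.3085×0.52085089 = 0.438457
  M+4: 0.6915×0.07745089 + 0.3085×0.40169822 = 0.177481
  M+6: 0.3085×0.07745089 = 0.023894
Scale to base peak (0.438457) = 100: 82.1 : 100.0 : 40.5 : 5.4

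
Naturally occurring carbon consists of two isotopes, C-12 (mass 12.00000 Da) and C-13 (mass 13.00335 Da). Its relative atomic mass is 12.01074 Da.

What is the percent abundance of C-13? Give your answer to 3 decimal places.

With x = fraction of C-12 (so C-13 is 1 − x):
12.00000·x + 13.00335·(1 − x) = 12.01074
(12.00000 − 13.00335)·x = 12.01074 − 13.00335
x = -0.99261 / -1.00335 = 0.98930 → 98.930% C-12, 1.070% C-13.

1.070%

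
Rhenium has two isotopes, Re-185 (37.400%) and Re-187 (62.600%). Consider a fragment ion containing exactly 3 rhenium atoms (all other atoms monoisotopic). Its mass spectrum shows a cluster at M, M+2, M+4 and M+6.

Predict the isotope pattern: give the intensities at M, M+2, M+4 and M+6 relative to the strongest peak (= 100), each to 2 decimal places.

The 3 Re atoms are independent, so intensities follow the terms of (0.37400 + 0.62600)^3.
P(M) = 0.37400^3 = 0.052314
P(M+2) = 3 × 0.37400^2 × 0.62600^1 = 0.262687
P(M+4) = 3 × 0.37400^1 × 0.62600^2 = 0.439685
P(M+6) = 0.62600^3 = 0.245314
The M+4 peak is largest (0.439685); scaling to 100 gives 11.90 : 59.74 : 100.00 : 55.79.

11.90 : 59.74 : 100.00 : 55.79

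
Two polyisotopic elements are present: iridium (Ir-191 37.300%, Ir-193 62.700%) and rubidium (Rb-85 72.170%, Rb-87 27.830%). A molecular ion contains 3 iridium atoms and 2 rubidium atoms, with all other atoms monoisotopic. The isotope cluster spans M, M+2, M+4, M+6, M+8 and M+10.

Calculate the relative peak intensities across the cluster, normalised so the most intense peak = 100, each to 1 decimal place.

8.0 : 46.5 : 100.0 : 96.2 : 39.3 : 5.6

Iridium pattern (n=3): 0.05189512 : 0.26170165 : 0.43991135 : 0.24649188
Rubidium pattern (n=2): 0.52085089 : 0.40169822 : 0.07745089
Convolve the two distributions (both contribute in 2-u steps):
  M: 0.05189512×0.52085089 = 0.027030
  M+2: 0.05189512×0.40169822 + 0.26170165×0.52085089 = 0.157154
  M+4: 0.05189512×0.07745089 + 0.26170165×0.40169822 + 0.43991135×0.52085089 = 0.338273
  M+6: 0.26170165×0.07745089 + 0.43991135×0.40169822 + 0.24649188×0.52085089 = 0.325366
  M+8: 0.43991135×0.07745089 + 0.24649188×0.40169822 = 0.133087
  M+10: 0.24649188×0.07745089 = 0.019091
Scale to base peak (0.338273) = 100: 8.0 : 46.5 : 100.0 : 96.2 : 39.3 : 5.6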